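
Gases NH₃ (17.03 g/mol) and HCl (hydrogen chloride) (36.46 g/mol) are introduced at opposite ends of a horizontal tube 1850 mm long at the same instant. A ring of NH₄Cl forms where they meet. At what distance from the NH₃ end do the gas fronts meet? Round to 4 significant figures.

1099 mm

Graham's law gives d_NH₃/d_HCl = rate_NH₃/rate_HCl = √(M_HCl/M_NH₃) = √(36.46/17.03) = 1.463.
With d_NH₃ + d_HCl = 1850 mm, d_HCl = 1850/(1 + 1.463) = 751.1 mm.
d_NH₃ = 1850 − 751.1 = 1099 mm.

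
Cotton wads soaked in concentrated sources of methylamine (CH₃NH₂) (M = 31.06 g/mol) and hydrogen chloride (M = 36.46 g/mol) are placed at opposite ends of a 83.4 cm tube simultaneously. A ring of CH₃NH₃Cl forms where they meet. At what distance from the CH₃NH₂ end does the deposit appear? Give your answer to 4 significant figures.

43.37 cm

In equal time, each gas travels a distance ∝ its rate ∝ 1/√M, so d_CH₃NH₂/d_HCl = √(M_HCl/M_CH₃NH₂) = √(36.46/31.06) = 1.083.
With d_CH₃NH₂ + d_HCl = 83.4 cm, d_HCl = 83.4/(1 + 1.083) = 40.03 cm.
d_CH₃NH₂ = 83.4 − 40.03 = 43.37 cm.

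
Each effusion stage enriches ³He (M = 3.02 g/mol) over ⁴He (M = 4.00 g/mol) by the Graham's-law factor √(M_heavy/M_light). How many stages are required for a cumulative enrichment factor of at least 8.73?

16

Single-stage factor α = √(4.00/3.02), so ln α = ½ ln(1.32450) = 0.1405.
Need α^N ≥ 8.73 ⇒ N ≥ ln(8.73) / ln α = 2.167 / 0.1405 = 15.42.
So at least 16 stages are needed.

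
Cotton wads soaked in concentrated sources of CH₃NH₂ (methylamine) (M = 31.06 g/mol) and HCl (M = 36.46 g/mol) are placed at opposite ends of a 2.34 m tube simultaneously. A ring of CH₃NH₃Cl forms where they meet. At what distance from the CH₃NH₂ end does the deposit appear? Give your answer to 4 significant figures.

1.217 m

Graham's law gives d_CH₃NH₂/d_HCl = rate_CH₃NH₂/rate_HCl = √(M_HCl/M_CH₃NH₂) = √(36.46/31.06) = 1.083.
With d_CH₃NH₂ + d_HCl = 2.34 m, d_HCl = 2.34/(1 + 1.083) = 1.123 m.
d_CH₃NH₂ = 2.34 − 1.123 = 1.217 m.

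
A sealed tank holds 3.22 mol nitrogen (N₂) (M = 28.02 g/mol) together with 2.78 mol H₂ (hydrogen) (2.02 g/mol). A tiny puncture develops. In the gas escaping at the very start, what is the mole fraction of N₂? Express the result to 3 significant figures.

The effusion rate of species i is ∝ p_i/√M_i ∝ n_i/√M_i.
So x_N₂ in the escaping gas = (n_N₂/√M_N₂) / Σ(n_i/√M_i)
= (3.22/√28.02) / (3.22/√28.02 + 2.78/√2.02) = 0.6083/(0.6083 + 1.956) = 0.237.

0.237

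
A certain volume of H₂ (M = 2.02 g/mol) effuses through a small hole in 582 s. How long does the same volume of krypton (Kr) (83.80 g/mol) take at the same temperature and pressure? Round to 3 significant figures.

From Graham's law, t_Kr/t_H₂ = √(M_Kr/M_H₂) = √(83.80/2.02) = √41.49 = 6.441.
So the time for Kr is 582 × 6.441 = 3750 s.

3750 s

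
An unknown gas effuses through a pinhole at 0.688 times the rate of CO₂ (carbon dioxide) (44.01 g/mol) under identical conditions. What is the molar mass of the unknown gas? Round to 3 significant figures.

By Graham's law, rate_X/rate_CO₂ = √(M_CO₂/M_X).
0.688 = √(44.01/M_X)
M_X = 44.01 / 0.688² = 44.01 / 0.4733 = 93.0 g/mol

93.0 g/mol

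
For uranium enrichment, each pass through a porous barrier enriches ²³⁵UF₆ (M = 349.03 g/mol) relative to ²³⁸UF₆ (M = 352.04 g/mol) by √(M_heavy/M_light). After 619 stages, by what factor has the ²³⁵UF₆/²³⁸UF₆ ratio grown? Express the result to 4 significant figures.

The single-stage factor is √(M_heavy/M_light), so 619 stages give [√(352.04/349.03)]^619 = (352.04/349.03)^(619/2).
= 1.00862^(619/2) = 14.26.

14.26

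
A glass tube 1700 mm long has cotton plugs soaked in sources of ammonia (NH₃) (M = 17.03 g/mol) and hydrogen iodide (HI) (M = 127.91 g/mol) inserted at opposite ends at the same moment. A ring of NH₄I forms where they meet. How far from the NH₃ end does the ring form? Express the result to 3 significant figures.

Graham's law gives d_NH₃/d_HI = rate_NH₃/rate_HI = √(M_HI/M_NH₃) = √(127.91/17.03) = 2.741.
With d_NH₃ + d_HI = 1700 mm, d_HI = 1700/(1 + 2.741) = 454.5 mm.
d_NH₃ = 1700 − 454.5 = 1250 mm.

1250 mm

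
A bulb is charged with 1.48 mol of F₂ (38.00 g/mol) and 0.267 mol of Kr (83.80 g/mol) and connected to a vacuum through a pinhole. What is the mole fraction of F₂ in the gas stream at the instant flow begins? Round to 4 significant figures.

0.8917

Each component's effusion rate ∝ (its partial pressure)·(1/√M) ∝ n_i/√M_i.
So x_F₂ in the escaping gas = (n_F₂/√M_F₂) / Σ(n_i/√M_i)
= (1.48/√38.00) / (1.48/√38.00 + 0.267/√83.80) = 0.2401/(0.2401 + 0.02917) = 0.8917.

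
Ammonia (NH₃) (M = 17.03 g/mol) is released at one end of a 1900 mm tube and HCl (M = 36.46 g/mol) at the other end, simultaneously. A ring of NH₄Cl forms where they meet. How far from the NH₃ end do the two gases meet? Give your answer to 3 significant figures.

1130 mm

Graham's law gives d_NH₃/d_HCl = rate_NH₃/rate_HCl = √(M_HCl/M_NH₃) = √(36.46/17.03) = 1.463.
With d_NH₃ + d_HCl = 1900 mm, d_HCl = 1900/(1 + 1.463) = 771.4 mm.
d_NH₃ = 1900 − 771.4 = 1130 mm.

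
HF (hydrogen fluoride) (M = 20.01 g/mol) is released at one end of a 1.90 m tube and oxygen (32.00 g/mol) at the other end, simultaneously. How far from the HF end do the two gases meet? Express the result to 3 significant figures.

In equal time, each gas travels a distance ∝ its rate ∝ 1/√M, so d_HF/d_O₂ = √(M_O₂/M_HF) = √(32.00/20.01) = 1.265.
With d_HF + d_O₂ = 1.90 m, d_O₂ = 1.90/(1 + 1.265) = 0.8390 m.
d_HF = 1.90 − 0.8390 = 1.06 m.

1.06 m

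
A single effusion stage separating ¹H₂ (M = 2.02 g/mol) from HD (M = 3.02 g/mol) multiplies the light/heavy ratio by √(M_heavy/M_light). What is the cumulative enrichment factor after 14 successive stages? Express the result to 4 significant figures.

The single-stage factor is √(M_heavy/M_light), so 14 stages give [√(3.02/2.02)]^14 = (3.02/2.02)^(14/2).
= 1.49505^7 = 16.70.

16.70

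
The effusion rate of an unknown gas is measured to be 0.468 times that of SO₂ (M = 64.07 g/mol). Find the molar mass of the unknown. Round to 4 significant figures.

292.5 g/mol

From Graham's law, rate_X/rate_SO₂ = √(M_SO₂/M_X).
0.468 = √(64.07/M_X)
M_X = 64.07 / 0.468² = 64.07 / 0.2190 = 292.5 g/mol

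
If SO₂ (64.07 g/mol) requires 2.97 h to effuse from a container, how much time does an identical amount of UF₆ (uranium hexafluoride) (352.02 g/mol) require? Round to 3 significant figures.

6.96 h

From Graham's law, t_UF₆/t_SO₂ = √(M_UF₆/M_SO₂) = √(352.02/64.07) = √5.494 = 2.344.
So the time for UF₆ is 2.97 × 2.344 = 6.96 h.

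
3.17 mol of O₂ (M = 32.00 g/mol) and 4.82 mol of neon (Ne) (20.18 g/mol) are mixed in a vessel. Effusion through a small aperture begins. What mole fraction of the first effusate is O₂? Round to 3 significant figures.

0.343

Rate_i ∝ x_i/√M_i (Graham's law weighted by mole fraction), so the effusate composition follows n_i/√M_i.
So x_O₂ in the escaping gas = (n_O₂/√M_O₂) / Σ(n_i/√M_i)
= (3.17/√32.00) / (3.17/√32.00 + 4.82/√20.18) = 0.5604/(0.5604 + 1.073) = 0.343.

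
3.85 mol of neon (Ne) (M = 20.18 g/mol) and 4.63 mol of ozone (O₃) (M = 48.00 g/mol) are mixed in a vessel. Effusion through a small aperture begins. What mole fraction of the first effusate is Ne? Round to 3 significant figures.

0.562

Each component's effusion rate ∝ (its partial pressure)·(1/√M) ∝ n_i/√M_i.
Mole fraction of Ne in the effusate = (n_Ne/√M_Ne) / (n_Ne/√M_Ne + n_O₃/√M_O₃)
= (3.85/√20.18) / (3.85/√20.18 + 4.63/√48.00) = 0.8570/(0.8570 + 0.6683) = 0.562.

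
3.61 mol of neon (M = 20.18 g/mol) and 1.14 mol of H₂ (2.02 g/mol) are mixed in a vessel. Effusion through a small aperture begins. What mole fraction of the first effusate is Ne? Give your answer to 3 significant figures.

Rate_i ∝ x_i/√M_i (Graham's law weighted by mole fraction), so the effusate composition follows n_i/√M_i.
So x_Ne in the escaping gas = (n_Ne/√M_Ne) / Σ(n_i/√M_i)
= (3.61/√20.18) / (3.61/√20.18 + 1.14/√2.02) = 0.8036/(0.8036 + 0.8021) = 0.500.

0.500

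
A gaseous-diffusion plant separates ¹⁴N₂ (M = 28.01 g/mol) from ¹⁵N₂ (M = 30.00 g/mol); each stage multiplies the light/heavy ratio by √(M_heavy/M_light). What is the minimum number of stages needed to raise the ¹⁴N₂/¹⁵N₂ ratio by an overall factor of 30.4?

Per stage α = (30.00/28.01)^(1/2) = 1.07105^0.5, giving ln α = 0.03432.
Need α^N ≥ 30.4 ⇒ N ≥ ln(30.4) / ln α = 3.414 / 0.03432 = 99.49.
Minimum whole number of stages: N = 100.

100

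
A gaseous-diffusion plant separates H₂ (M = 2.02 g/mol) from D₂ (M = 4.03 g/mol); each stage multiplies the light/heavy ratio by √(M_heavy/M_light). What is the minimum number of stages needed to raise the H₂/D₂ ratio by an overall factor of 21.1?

9

With α = √(4.03/2.02) per stage, ln α = ½ ln(1.99505) = 0.3453.
Need α^N ≥ 21.1 ⇒ N ≥ ln(21.1) / ln α = 3.049 / 0.3453 = 8.83.
Rounding up, N = 9 stages.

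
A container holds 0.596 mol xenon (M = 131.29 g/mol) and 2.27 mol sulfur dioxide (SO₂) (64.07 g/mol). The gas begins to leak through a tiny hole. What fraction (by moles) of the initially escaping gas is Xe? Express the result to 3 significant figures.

The effusion rate of species i is ∝ p_i/√M_i ∝ n_i/√M_i.
x_Xe(eff) = (n_Xe/√M_Xe) / (n_Xe/√M_Xe + n_SO₂/√M_SO₂)
= (0.596/√131.29) / (0.596/√131.29 + 2.27/√64.07) = 0.05202/(0.05202 + 0.2836) = 0.155.

0.155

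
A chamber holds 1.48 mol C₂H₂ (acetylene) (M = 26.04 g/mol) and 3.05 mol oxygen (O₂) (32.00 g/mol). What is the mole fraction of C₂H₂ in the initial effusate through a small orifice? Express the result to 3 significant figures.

Each component's effusion rate ∝ (its partial pressure)·(1/√M) ∝ n_i/√M_i.
x_C₂H₂(eff) = (n_C₂H₂/√M_C₂H₂) / (n_C₂H₂/√M_C₂H₂ + n_O₂/√M_O₂)
= (1.48/√26.04) / (1.48/√26.04 + 3.05/√32.00) = 0.2900/(0.2900 + 0.5392) = 0.350.

0.350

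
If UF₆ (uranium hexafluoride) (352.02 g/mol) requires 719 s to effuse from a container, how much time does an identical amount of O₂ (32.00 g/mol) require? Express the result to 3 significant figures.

217 s

Using Graham's law: t_O₂/t_UF₆ = √(M_O₂/M_UF₆) = √(32.00/352.02) = √0.09090 = 0.3015.
So the time for O₂ is 719 × 0.3015 = 217 s.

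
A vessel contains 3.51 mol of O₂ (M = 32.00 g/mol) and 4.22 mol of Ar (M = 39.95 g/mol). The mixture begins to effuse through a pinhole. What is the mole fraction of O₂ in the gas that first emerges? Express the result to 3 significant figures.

Rate_i ∝ x_i/√M_i (Graham's law weighted by mole fraction), so the effusate composition follows n_i/√M_i.
So x_O₂ in the escaping gas = (n_O₂/√M_O₂) / Σ(n_i/√M_i)
= (3.51/√32.00) / (3.51/√32.00 + 4.22/√39.95) = 0.6205/(0.6205 + 0.6677) = 0.482.

0.482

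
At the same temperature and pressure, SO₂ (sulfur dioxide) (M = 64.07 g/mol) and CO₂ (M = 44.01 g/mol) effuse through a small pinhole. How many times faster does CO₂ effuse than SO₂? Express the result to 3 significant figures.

1.21

Graham's law gives rate_CO₂/rate_SO₂ = √(M_SO₂/M_CO₂) = √(64.07/44.01) = √1.456 = 1.21.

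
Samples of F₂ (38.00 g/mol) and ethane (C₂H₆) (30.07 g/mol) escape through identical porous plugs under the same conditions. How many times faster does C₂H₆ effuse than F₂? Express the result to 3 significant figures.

By Graham's law, rate_C₂H₆/rate_F₂ = √(M_F₂/M_C₂H₆) = √(38.00/30.07) = √1.264 = 1.12.

1.12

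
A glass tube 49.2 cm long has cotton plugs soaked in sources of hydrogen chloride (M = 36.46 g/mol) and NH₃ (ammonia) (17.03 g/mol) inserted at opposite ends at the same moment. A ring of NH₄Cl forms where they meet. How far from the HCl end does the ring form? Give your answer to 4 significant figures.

Distances travelled in equal time are proportional to diffusion rates, so d_HCl/d_NH₃ = √(M_NH₃/M_HCl) = √(17.03/36.46) = 0.6834.
With d_HCl + d_NH₃ = 49.2 cm, d_NH₃ = 49.2/(1 + 0.6834) = 29.23 cm.
d_HCl = 49.2 − 29.23 = 19.97 cm.

19.97 cm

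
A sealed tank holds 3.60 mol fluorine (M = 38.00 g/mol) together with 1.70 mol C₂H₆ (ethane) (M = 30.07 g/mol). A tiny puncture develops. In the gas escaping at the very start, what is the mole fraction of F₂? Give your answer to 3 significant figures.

0.653

The effusion rate of species i is ∝ p_i/√M_i ∝ n_i/√M_i.
Mole fraction of F₂ in the effusate = (n_F₂/√M_F₂) / (n_F₂/√M_F₂ + n_C₂H₆/√M_C₂H₆)
= (3.60/√38.00) / (3.60/√38.00 + 1.70/√30.07) = 0.5840/(0.5840 + 0.3100) = 0.653.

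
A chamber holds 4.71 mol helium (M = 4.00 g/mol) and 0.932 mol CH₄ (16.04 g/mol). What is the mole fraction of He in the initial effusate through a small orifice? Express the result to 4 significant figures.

Rate_i ∝ x_i/√M_i (Graham's law weighted by mole fraction), so the effusate composition follows n_i/√M_i.
So x_He in the escaping gas = (n_He/√M_He) / Σ(n_i/√M_i)
= (4.71/√4.00) / (4.71/√4.00 + 0.932/√16.04) = 2.355/(2.355 + 0.2327) = 0.9101.

0.9101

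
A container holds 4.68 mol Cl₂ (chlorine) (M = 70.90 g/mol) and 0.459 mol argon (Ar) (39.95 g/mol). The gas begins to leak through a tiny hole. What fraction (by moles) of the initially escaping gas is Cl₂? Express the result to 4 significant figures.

0.8844

Effusion rate of each component ∝ n_i/√M_i (partial pressure × 1/√M).
Mole fraction of Cl₂ in the effusate = (n_Cl₂/√M_Cl₂) / (n_Cl₂/√M_Cl₂ + n_Ar/√M_Ar)
= (4.68/√70.90) / (4.68/√70.90 + 0.459/√39.95) = 0.5558/(0.5558 + 0.07262) = 0.8844.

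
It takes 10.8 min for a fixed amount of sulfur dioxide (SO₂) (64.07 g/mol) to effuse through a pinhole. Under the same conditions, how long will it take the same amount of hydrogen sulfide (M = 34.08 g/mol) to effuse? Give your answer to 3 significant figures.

From Graham's law, t_H₂S/t_SO₂ = √(M_H₂S/M_SO₂) = √(34.08/64.07) = √0.5319 = 0.7293.
So the time for H₂S is 10.8 × 0.7293 = 7.88 min.

7.88 min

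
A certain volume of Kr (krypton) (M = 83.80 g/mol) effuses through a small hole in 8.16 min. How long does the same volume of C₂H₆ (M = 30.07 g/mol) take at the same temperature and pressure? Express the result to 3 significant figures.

4.89 min

Since effusion rate ∝ 1/√M, t_C₂H₆/t_Kr = √(M_C₂H₆/M_Kr) = √(30.07/83.80) = √0.3588 = 0.5990.
So the time for C₂H₆ is 8.16 × 0.5990 = 4.89 min.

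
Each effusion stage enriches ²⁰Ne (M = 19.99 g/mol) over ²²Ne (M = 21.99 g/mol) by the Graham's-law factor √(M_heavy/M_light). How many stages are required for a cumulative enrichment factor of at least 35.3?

75

With α = √(21.99/19.99) per stage, ln α = ½ ln(1.10005) = 0.04768.
Need α^N ≥ 35.3 ⇒ N ≥ ln(35.3) / ln α = 3.564 / 0.04768 = 74.75.
Rounding up, N = 75 stages.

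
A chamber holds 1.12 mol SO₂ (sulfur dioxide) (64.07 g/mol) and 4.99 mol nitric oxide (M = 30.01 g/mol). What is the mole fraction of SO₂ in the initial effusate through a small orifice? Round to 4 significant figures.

0.1332

The effusion rate of species i is ∝ p_i/√M_i ∝ n_i/√M_i.
x_SO₂(eff) = (n_SO₂/√M_SO₂) / (n_SO₂/√M_SO₂ + n_NO/√M_NO)
= (1.12/√64.07) / (1.12/√64.07 + 4.99/√30.01) = 0.1399/(0.1399 + 0.9109) = 0.1332.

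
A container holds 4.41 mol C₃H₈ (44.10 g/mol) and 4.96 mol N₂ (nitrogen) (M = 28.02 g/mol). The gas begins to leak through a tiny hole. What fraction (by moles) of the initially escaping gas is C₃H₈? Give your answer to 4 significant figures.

Rate_i ∝ x_i/√M_i (Graham's law weighted by mole fraction), so the effusate composition follows n_i/√M_i.
So x_C₃H₈ in the escaping gas = (n_C₃H₈/√M_C₃H₈) / Σ(n_i/√M_i)
= (4.41/√44.10) / (4.41/√44.10 + 4.96/√28.02) = 0.6641/(0.6641 + 0.9370) = 0.4148.

0.4148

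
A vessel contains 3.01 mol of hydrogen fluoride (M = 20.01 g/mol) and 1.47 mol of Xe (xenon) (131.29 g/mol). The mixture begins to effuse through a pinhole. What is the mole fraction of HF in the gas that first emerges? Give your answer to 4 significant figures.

0.8399

Each component's effusion rate ∝ (its partial pressure)·(1/√M) ∝ n_i/√M_i.
Mole fraction of HF in the effusate = (n_HF/√M_HF) / (n_HF/√M_HF + n_Xe/√M_Xe)
= (3.01/√20.01) / (3.01/√20.01 + 1.47/√131.29) = 0.6729/(0.6729 + 0.1283) = 0.8399.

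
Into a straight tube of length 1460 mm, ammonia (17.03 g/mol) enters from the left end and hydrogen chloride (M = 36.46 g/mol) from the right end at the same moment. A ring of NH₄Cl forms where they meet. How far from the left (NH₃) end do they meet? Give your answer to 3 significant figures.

In equal time, each gas travels a distance ∝ its rate ∝ 1/√M, so d_NH₃/d_HCl = √(M_HCl/M_NH₃) = √(36.46/17.03) = 1.463.
With d_NH₃ + d_HCl = 1460 mm, d_HCl = 1460/(1 + 1.463) = 592.7 mm.
d_NH₃ = 1460 − 592.7 = 867 mm.

867 mm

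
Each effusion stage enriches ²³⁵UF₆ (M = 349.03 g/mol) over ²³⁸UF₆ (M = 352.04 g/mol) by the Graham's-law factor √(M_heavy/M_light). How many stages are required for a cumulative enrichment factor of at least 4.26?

Single-stage factor α = √(352.04/349.03), so ln α = ½ ln(1.00862) = 0.004293.
Need α^N ≥ 4.26 ⇒ N ≥ ln(4.26) / ln α = 1.449 / 0.004293 = 337.55.
Minimum whole number of stages: N = 338.

338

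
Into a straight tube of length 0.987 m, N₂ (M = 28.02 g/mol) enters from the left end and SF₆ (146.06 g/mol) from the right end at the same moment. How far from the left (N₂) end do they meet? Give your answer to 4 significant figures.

Graham's law gives d_N₂/d_SF₆ = rate_N₂/rate_SF₆ = √(M_SF₆/M_N₂) = √(146.06/28.02) = 2.283.
With d_N₂ + d_SF₆ = 0.987 m, d_SF₆ = 0.987/(1 + 2.283) = 0.3006 m.
d_N₂ = 0.987 − 0.3006 = 0.6864 m.

0.6864 m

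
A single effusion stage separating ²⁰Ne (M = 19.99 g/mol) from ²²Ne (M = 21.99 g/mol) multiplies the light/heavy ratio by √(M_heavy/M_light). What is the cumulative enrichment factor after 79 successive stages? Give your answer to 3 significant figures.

43.2

After 79 stages the ratio has grown by (√(21.99/19.99))^79 = (21.99/19.99)^(79/2).
= 1.10005^(79/2) = 43.2.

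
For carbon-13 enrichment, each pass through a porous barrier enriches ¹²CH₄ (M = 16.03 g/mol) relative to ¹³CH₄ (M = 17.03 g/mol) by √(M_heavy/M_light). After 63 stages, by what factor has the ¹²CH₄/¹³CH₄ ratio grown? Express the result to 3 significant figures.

6.73

After 63 stages the ratio has grown by (√(17.03/16.03))^63 = (17.03/16.03)^(63/2).
= 1.06238^(63/2) = 6.73.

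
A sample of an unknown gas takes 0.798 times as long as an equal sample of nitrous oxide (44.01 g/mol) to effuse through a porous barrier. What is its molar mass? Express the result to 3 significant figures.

Since effusion rate ∝ 1/√M, t_X/t_N₂O = √(M_X/M_N₂O).
0.798 = √(M_X/44.01)
M_X = 44.01 × 0.798² = 44.01 × 0.6368 = 28.0 g/mol

28.0 g/mol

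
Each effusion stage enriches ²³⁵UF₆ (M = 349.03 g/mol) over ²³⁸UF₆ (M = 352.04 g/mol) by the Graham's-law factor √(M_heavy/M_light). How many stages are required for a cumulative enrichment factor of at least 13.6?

608

Per stage α = (352.04/349.03)^(1/2) = 1.00862^0.5, giving ln α = 0.004293.
Need α^N ≥ 13.6 ⇒ N ≥ ln(13.6) / ln α = 2.610 / 0.004293 = 607.92.
So at least 608 stages are needed.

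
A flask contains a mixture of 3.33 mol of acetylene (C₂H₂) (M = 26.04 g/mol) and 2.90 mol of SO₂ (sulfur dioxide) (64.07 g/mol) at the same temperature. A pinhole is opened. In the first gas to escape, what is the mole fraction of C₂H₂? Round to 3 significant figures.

0.643

Effusion rate of each component ∝ n_i/√M_i (partial pressure × 1/√M).
So x_C₂H₂ in the escaping gas = (n_C₂H₂/√M_C₂H₂) / Σ(n_i/√M_i)
= (3.33/√26.04) / (3.33/√26.04 + 2.90/√64.07) = 0.6526/(0.6526 + 0.3623) = 0.643.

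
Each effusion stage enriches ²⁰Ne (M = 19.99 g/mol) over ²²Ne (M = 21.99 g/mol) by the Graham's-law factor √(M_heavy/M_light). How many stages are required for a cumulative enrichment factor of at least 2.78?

With α = √(21.99/19.99) per stage, ln α = ½ ln(1.10005) = 0.04768.
Need α^N ≥ 2.78 ⇒ N ≥ ln(2.78) / ln α = 1.022 / 0.04768 = 21.44.
Minimum whole number of stages: N = 22.

22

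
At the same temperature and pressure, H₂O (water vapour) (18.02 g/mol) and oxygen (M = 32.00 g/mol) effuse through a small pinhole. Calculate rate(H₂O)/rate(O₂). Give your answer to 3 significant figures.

By Graham's law, rate_H₂O/rate_O₂ = √(M_O₂/M_H₂O) = √(32.00/18.02) = √1.776 = 1.33.

1.33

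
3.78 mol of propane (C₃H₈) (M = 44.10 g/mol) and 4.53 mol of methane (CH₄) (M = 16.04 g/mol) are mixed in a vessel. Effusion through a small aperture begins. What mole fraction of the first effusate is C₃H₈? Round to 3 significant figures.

0.335

Each component's effusion rate ∝ (its partial pressure)·(1/√M) ∝ n_i/√M_i.
x_C₃H₈(eff) = (n_C₃H₈/√M_C₃H₈) / (n_C₃H₈/√M_C₃H₈ + n_CH₄/√M_CH₄)
= (3.78/√44.10) / (3.78/√44.10 + 4.53/√16.04) = 0.5692/(0.5692 + 1.131) = 0.335.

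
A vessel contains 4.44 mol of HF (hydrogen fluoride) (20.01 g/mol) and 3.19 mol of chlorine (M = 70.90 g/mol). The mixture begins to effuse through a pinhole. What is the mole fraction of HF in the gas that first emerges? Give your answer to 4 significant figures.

0.7238

The effusion rate of species i is ∝ p_i/√M_i ∝ n_i/√M_i.
Mole fraction of HF in the effusate = (n_HF/√M_HF) / (n_HF/√M_HF + n_Cl₂/√M_Cl₂)
= (4.44/√20.01) / (4.44/√20.01 + 3.19/√70.90) = 0.9926/(0.9926 + 0.3789) = 0.7238.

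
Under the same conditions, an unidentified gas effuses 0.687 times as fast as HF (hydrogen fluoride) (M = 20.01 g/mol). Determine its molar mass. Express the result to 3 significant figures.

Graham's law gives rate_X/rate_HF = √(M_HF/M_X).
0.687 = √(20.01/M_X)
M_X = 20.01 / 0.687² = 20.01 / 0.4720 = 42.4 g/mol

42.4 g/mol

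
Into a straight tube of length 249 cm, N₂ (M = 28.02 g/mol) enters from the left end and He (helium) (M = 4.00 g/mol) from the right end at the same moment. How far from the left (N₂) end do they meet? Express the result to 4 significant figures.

68.28 cm

The fronts meet when d_N₂ + d_He = L with d_N₂/d_He = √(M_He/M_N₂) (Graham's law). Here √(M_He/M_N₂) = √(4.00/28.02) = 0.3778.
With d_N₂ + d_He = 249 cm, d_He = 249/(1 + 0.3778) = 180.7 cm.
d_N₂ = 249 − 180.7 = 68.28 cm.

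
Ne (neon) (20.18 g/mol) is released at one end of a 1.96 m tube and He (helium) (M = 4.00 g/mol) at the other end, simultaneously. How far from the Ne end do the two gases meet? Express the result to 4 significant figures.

0.6038 m

Graham's law gives d_Ne/d_He = rate_Ne/rate_He = √(M_He/M_Ne) = √(4.00/20.18) = 0.4452.
With d_Ne + d_He = 1.96 m, d_He = 1.96/(1 + 0.4452) = 1.356 m.
d_Ne = 1.96 − 1.356 = 0.6038 m.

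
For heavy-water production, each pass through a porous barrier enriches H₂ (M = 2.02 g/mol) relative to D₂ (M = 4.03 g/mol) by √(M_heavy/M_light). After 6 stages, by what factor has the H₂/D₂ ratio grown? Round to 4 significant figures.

7.941

Overall factor = α^6 with α = √(4.03/2.02), i.e. (4.03/2.02)^(6/2).
= 1.99505^3 = 7.941.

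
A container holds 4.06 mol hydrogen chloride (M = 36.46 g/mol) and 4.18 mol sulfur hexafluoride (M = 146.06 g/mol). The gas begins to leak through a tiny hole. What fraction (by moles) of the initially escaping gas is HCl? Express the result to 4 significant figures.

0.6603

Each component's effusion rate ∝ (its partial pressure)·(1/√M) ∝ n_i/√M_i.
Mole fraction of HCl in the effusate = (n_HCl/√M_HCl) / (n_HCl/√M_HCl + n_SF₆/√M_SF₆)
= (4.06/√36.46) / (4.06/√36.46 + 4.18/√146.06) = 0.6724/(0.6724 + 0.3459) = 0.6603.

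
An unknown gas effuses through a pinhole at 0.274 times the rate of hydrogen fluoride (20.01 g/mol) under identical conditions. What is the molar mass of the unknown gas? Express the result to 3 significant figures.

Using Graham's law: rate_X/rate_HF = √(M_HF/M_X).
0.274 = √(20.01/M_X)
M_X = 20.01 / 0.274² = 20.01 / 0.07508 = 267 g/mol

267 g/mol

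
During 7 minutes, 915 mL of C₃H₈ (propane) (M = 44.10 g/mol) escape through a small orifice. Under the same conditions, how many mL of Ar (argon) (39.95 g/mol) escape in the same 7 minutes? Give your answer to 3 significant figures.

From Graham's law, rate_Ar/rate_C₃H₈ = √(M_C₃H₈/M_Ar) = √(44.10/39.95) = √1.104 = 1.051.
So the volume for Ar is 915 × 1.051 = 961 mL.

961 mL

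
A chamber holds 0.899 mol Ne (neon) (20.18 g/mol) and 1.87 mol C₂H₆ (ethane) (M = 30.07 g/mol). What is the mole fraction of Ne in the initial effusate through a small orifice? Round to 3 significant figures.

The effusion rate of species i is ∝ p_i/√M_i ∝ n_i/√M_i.
x_Ne(eff) = (n_Ne/√M_Ne) / (n_Ne/√M_Ne + n_C₂H₆/√M_C₂H₆)
= (0.899/√20.18) / (0.899/√20.18 + 1.87/√30.07) = 0.2001/(0.2001 + 0.3410) = 0.370.

0.370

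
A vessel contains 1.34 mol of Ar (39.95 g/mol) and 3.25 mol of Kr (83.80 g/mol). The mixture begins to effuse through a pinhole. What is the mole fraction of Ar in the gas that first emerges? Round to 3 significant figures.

0.374

Rate_i ∝ x_i/√M_i (Graham's law weighted by mole fraction), so the effusate composition follows n_i/√M_i.
So x_Ar in the escaping gas = (n_Ar/√M_Ar) / Σ(n_i/√M_i)
= (1.34/√39.95) / (1.34/√39.95 + 3.25/√83.80) = 0.2120/(0.2120 + 0.3550) = 0.374.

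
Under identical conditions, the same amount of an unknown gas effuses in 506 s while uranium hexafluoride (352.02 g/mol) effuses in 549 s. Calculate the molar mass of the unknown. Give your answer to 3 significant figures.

299 g/mol

Since effusion rate ∝ 1/√M, t_X/t_UF₆ = √(M_X/M_UF₆).
506/549 = 0.9217 = √(M_X/352.02)
M_X = 352.02 × 0.9217² = 352.02 × 0.8495 = 299 g/mol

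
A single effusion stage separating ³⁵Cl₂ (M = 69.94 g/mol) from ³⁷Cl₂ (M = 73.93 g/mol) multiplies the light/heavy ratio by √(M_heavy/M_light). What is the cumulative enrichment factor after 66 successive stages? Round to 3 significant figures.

Each stage multiplies the ratio by α = √(73.93/69.94), so after 66 stages the overall factor is α^66 = (73.93/69.94)^(66/2).
= 1.05705^33 = 6.24.

6.24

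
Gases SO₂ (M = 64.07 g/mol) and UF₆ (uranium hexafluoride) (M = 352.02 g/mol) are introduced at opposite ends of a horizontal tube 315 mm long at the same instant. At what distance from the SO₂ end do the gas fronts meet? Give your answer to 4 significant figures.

Graham's law gives d_SO₂/d_UF₆ = rate_SO₂/rate_UF₆ = √(M_UF₆/M_SO₂) = √(352.02/64.07) = 2.344.
With d_SO₂ + d_UF₆ = 315 mm, d_UF₆ = 315/(1 + 2.344) = 94.20 mm.
d_SO₂ = 315 − 94.20 = 220.8 mm.

220.8 mm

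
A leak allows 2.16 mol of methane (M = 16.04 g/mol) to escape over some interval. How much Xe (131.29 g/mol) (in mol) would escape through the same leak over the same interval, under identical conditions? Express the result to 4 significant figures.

0.7550 mol

Since effusion rate ∝ 1/√M, rate_Xe/rate_CH₄ = √(M_CH₄/M_Xe) = √(16.04/131.29) = √0.1222 = 0.3495.
So the amount for Xe is 2.16 × 0.3495 = 0.7550 mol.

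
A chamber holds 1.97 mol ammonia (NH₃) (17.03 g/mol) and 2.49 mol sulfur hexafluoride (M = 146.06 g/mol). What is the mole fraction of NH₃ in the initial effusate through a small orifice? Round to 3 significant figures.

0.699

Each component's effusion rate ∝ (its partial pressure)·(1/√M) ∝ n_i/√M_i.
Mole fraction of NH₃ in the effusate = (n_NH₃/√M_NH₃) / (n_NH₃/√M_NH₃ + n_SF₆/√M_SF₆)
= (1.97/√17.03) / (1.97/√17.03 + 2.49/√146.06) = 0.4774/(0.4774 + 0.2060) = 0.699.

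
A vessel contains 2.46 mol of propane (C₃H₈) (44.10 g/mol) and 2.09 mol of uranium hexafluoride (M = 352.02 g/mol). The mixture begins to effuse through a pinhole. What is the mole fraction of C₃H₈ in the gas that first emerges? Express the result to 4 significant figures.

The effusion rate of species i is ∝ p_i/√M_i ∝ n_i/√M_i.
Mole fraction of C₃H₈ in the effusate = (n_C₃H₈/√M_C₃H₈) / (n_C₃H₈/√M_C₃H₈ + n_UF₆/√M_UF₆)
= (2.46/√44.10) / (2.46/√44.10 + 2.09/√352.02) = 0.3704/(0.3704 + 0.1114) = 0.7688.

0.7688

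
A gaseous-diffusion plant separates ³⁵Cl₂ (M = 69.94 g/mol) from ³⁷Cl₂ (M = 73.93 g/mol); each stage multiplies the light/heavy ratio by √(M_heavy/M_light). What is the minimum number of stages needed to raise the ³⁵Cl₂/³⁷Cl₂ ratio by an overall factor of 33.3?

Per stage α = (73.93/69.94)^(1/2) = 1.05705^0.5, giving ln α = 0.02774.
Need α^N ≥ 33.3 ⇒ N ≥ ln(33.3) / ln α = 3.506 / 0.02774 = 126.37.
So at least 127 stages are needed.

127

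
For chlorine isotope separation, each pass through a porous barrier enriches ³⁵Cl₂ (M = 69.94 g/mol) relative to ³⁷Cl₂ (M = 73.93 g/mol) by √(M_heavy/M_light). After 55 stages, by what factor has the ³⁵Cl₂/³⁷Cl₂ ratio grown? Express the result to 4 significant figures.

4.598

Each stage multiplies the ratio by α = √(73.93/69.94), so after 55 stages the overall factor is α^55 = (73.93/69.94)^(55/2).
= 1.05705^(55/2) = 4.598.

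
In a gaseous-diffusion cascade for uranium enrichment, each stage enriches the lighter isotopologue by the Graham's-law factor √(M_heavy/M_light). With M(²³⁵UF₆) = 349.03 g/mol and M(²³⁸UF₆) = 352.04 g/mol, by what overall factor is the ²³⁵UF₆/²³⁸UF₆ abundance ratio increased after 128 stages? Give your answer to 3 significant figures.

1.73

The single-stage factor is √(M_heavy/M_light), so 128 stages give [√(352.04/349.03)]^128 = (352.04/349.03)^(128/2).
= 1.00862^64 = 1.73.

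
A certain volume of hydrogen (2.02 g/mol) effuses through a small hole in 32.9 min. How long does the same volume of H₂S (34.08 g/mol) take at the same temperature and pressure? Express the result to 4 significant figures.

135.1 min

By Graham's law, t_H₂S/t_H₂ = √(M_H₂S/M_H₂) = √(34.08/2.02) = √16.87 = 4.107.
So the time for H₂S is 32.9 × 4.107 = 135.1 min.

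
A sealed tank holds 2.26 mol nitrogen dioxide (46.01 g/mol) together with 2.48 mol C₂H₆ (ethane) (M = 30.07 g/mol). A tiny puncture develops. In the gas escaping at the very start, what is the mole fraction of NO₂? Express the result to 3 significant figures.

0.424

Rate_i ∝ x_i/√M_i (Graham's law weighted by mole fraction), so the effusate composition follows n_i/√M_i.
x_NO₂(eff) = (n_NO₂/√M_NO₂) / (n_NO₂/√M_NO₂ + n_C₂H₆/√M_C₂H₆)
= (2.26/√46.01) / (2.26/√46.01 + 2.48/√30.07) = 0.3332/(0.3332 + 0.4523) = 0.424.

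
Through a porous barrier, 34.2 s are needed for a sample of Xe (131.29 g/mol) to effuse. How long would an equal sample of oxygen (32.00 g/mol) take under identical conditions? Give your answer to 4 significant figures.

16.88 s

Graham's law gives t_O₂/t_Xe = √(M_O₂/M_Xe) = √(32.00/131.29) = √0.2437 = 0.4937.
So the time for O₂ is 34.2 × 0.4937 = 16.88 s.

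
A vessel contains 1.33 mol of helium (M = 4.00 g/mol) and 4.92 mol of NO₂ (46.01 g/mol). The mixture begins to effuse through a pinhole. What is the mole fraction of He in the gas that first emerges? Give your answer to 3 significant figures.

0.478

Rate_i ∝ x_i/√M_i (Graham's law weighted by mole fraction), so the effusate composition follows n_i/√M_i.
So x_He in the escaping gas = (n_He/√M_He) / Σ(n_i/√M_i)
= (1.33/√4.00) / (1.33/√4.00 + 4.92/√46.01) = 0.6650/(0.6650 + 0.7253) = 0.478.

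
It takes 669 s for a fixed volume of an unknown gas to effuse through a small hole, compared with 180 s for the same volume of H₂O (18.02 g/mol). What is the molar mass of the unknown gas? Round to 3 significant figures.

Since effusion rate ∝ 1/√M, t_X/t_H₂O = √(M_X/M_H₂O).
669/180 = 3.717 = √(M_X/18.02)
M_X = 18.02 × 3.717² = 18.02 × 13.81 = 249 g/mol

249 g/mol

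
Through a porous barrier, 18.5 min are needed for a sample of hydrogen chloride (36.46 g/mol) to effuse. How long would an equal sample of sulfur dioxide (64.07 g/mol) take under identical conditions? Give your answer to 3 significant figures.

24.5 min

From Graham's law, t_SO₂/t_HCl = √(M_SO₂/M_HCl) = √(64.07/36.46) = √1.757 = 1.326.
So the time for SO₂ is 18.5 × 1.326 = 24.5 min.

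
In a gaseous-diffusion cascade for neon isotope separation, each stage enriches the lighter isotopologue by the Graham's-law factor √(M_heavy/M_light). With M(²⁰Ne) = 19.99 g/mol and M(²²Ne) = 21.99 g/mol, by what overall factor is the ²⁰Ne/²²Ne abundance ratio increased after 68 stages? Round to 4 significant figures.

Overall factor = α^68 with α = √(21.99/19.99), i.e. (21.99/19.99)^(68/2).
= 1.10005^34 = 25.59.

25.59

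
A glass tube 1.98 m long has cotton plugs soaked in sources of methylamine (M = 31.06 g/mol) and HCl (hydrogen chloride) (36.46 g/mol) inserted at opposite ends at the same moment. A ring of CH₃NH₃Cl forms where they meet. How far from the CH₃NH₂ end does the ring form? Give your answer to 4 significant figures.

1.030 m

The fronts meet when d_CH₃NH₂ + d_HCl = L with d_CH₃NH₂/d_HCl = √(M_HCl/M_CH₃NH₂) (Graham's law). Here √(M_HCl/M_CH₃NH₂) = √(36.46/31.06) = 1.083.
With d_CH₃NH₂ + d_HCl = 1.98 m, d_HCl = 1.98/(1 + 1.083) = 0.9503 m.
d_CH₃NH₂ = 1.98 − 0.9503 = 1.030 m.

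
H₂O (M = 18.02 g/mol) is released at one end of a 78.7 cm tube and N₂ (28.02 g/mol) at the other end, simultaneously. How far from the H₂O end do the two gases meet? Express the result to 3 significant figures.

43.7 cm

Distances travelled in equal time are proportional to diffusion rates, so d_H₂O/d_N₂ = √(M_N₂/M_H₂O) = √(28.02/18.02) = 1.247.
With d_H₂O + d_N₂ = 78.7 cm, d_N₂ = 78.7/(1 + 1.247) = 35.02 cm.
d_H₂O = 78.7 − 35.02 = 43.7 cm.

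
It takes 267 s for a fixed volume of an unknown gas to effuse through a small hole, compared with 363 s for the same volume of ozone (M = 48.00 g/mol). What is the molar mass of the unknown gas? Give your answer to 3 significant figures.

Using Graham's law: t_X/t_O₃ = √(M_X/M_O₃).
267/363 = 0.7355 = √(M_X/48.00)
M_X = 48.00 × 0.7355² = 48.00 × 0.5410 = 26.0 g/mol

26.0 g/mol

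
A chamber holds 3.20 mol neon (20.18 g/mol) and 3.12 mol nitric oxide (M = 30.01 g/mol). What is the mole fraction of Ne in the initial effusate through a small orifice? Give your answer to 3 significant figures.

The effusion rate of species i is ∝ p_i/√M_i ∝ n_i/√M_i.
Mole fraction of Ne in the effusate = (n_Ne/√M_Ne) / (n_Ne/√M_Ne + n_NO/√M_NO)
= (3.20/√20.18) / (3.20/√20.18 + 3.12/√30.01) = 0.7123/(0.7123 + 0.5695) = 0.556.

0.556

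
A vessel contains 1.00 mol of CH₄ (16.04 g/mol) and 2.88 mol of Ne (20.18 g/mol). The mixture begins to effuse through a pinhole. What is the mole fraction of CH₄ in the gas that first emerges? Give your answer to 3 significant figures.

Each component's effusion rate ∝ (its partial pressure)·(1/√M) ∝ n_i/√M_i.
So x_CH₄ in the escaping gas = (n_CH₄/√M_CH₄) / Σ(n_i/√M_i)
= (1.00/√16.04) / (1.00/√16.04 + 2.88/√20.18) = 0.2497/(0.2497 + 0.6411) = 0.280.

0.280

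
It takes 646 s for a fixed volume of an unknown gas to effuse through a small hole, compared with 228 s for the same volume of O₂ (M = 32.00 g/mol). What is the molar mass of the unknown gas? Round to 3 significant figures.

Since effusion rate ∝ 1/√M, t_X/t_O₂ = √(M_X/M_O₂).
646/228 = 2.833 = √(M_X/32.00)
M_X = 32.00 × 2.833² = 32.00 × 8.028 = 257 g/mol

257 g/mol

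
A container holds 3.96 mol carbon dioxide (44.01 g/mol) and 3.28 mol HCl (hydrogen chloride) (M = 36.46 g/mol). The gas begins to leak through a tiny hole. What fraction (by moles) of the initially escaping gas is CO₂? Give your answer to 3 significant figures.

0.524

Each component's effusion rate ∝ (its partial pressure)·(1/√M) ∝ n_i/√M_i.
x_CO₂(eff) = (n_CO₂/√M_CO₂) / (n_CO₂/√M_CO₂ + n_HCl/√M_HCl)
= (3.96/√44.01) / (3.96/√44.01 + 3.28/√36.46) = 0.5969/(0.5969 + 0.5432) = 0.524.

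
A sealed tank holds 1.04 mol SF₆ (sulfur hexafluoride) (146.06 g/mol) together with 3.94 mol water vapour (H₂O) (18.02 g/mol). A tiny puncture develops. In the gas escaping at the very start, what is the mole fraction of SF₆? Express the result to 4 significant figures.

Effusion rate of each component ∝ n_i/√M_i (partial pressure × 1/√M).
Mole fraction of SF₆ in the effusate = (n_SF₆/√M_SF₆) / (n_SF₆/√M_SF₆ + n_H₂O/√M_H₂O)
= (1.04/√146.06) / (1.04/√146.06 + 3.94/√18.02) = 0.08605/(0.08605 + 0.9282) = 0.08485.

0.08485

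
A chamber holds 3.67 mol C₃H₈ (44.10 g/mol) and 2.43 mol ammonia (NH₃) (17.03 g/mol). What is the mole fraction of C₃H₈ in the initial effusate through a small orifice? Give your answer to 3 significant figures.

The effusion rate of species i is ∝ p_i/√M_i ∝ n_i/√M_i.
So x_C₃H₈ in the escaping gas = (n_C₃H₈/√M_C₃H₈) / Σ(n_i/√M_i)
= (3.67/√44.10) / (3.67/√44.10 + 2.43/√17.03) = 0.5526/(0.5526 + 0.5888) = 0.484.

0.484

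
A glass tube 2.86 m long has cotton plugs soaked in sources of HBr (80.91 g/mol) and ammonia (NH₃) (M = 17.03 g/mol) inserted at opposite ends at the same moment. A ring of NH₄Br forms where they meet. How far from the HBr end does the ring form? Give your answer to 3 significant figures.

0.899 m

The fronts meet when d_HBr + d_NH₃ = L with d_HBr/d_NH₃ = √(M_NH₃/M_HBr) (Graham's law). Here √(M_NH₃/M_HBr) = √(17.03/80.91) = 0.4588.
With d_HBr + d_NH₃ = 2.86 m, d_NH₃ = 2.86/(1 + 0.4588) = 1.961 m.
d_HBr = 2.86 − 1.961 = 0.899 m.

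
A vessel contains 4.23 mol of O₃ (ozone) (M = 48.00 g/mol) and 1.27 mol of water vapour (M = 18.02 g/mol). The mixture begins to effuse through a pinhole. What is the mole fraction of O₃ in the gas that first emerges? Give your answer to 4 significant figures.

0.6711

Each component's effusion rate ∝ (its partial pressure)·(1/√M) ∝ n_i/√M_i.
Mole fraction of O₃ in the effusate = (n_O₃/√M_O₃) / (n_O₃/√M_O₃ + n_H₂O/√M_H₂O)
= (4.23/√48.00) / (4.23/√48.00 + 1.27/√18.02) = 0.6105/(0.6105 + 0.2992) = 0.6711.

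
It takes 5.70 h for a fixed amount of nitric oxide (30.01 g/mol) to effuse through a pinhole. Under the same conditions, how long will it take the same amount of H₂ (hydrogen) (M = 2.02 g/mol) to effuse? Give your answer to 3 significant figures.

From Graham's law, t_H₂/t_NO = √(M_H₂/M_NO) = √(2.02/30.01) = √0.06731 = 0.2594.
So the time for H₂ is 5.70 × 0.2594 = 1.48 h.

1.48 h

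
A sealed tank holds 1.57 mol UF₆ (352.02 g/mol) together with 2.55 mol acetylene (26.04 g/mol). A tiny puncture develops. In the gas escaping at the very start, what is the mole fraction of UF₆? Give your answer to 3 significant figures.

The effusion rate of species i is ∝ p_i/√M_i ∝ n_i/√M_i.
Mole fraction of UF₆ in the effusate = (n_UF₆/√M_UF₆) / (n_UF₆/√M_UF₆ + n_C₂H₂/√M_C₂H₂)
= (1.57/√352.02) / (1.57/√352.02 + 2.55/√26.04) = 0.08368/(0.08368 + 0.4997) = 0.143.

0.143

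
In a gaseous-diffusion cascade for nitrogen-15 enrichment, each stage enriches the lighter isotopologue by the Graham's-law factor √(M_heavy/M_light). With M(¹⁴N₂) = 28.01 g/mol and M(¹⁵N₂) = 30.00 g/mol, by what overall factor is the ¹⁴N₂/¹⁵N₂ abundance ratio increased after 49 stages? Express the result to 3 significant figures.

5.37

The single-stage factor is √(M_heavy/M_light), so 49 stages give [√(30.00/28.01)]^49 = (30.00/28.01)^(49/2).
= 1.07105^(49/2) = 5.37.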